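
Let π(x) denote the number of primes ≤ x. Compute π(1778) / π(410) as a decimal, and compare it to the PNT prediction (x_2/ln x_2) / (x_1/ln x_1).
π(1778)/π(410) = 275/80 ≈ 3.4375;  PNT prediction ≈ 3.4864.

π(410) = 80 and π(1778) = 275, so π(1778)/π(410) ≈ 3.4375. The PNT-predicted ratio is (1778/ln(1778)) / (410/ln(410)) ≈ 3.4864. The two agree to within a few percent, as expected.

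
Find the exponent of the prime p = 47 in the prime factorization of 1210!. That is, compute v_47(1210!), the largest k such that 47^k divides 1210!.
v_47(1210!) = 25

Legendre's formula: v_p(n!) = Σ_{k ≥ 1} ⌊n / p^k⌋. For p = 47, n = 1210, the terms are:
  ⌊1210/47^1⌋ = ⌊1210/47⌋ = 25
(the next term ⌊1210/47^2⌋ = 0, terminating the sum). Summing: v_47(1210!) = 25 = 25.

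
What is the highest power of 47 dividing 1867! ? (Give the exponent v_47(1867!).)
v_47(1867!) = 39

Legendre's formula: v_p(n!) = Σ_{k ≥ 1} ⌊n / p^k⌋. For p = 47, n = 1867, the terms are:
  ⌊1867/47^1⌋ = ⌊1867/47⌋ = 39
(the next term ⌊1867/47^2⌋ = 0, terminating the sum). Summing: v_47(1867!) = 39 = 39.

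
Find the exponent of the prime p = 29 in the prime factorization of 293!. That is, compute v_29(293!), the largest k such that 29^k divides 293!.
v_29(293!) = 10

Legendre's formula: v_p(n!) = Σ_{k ≥ 1} ⌊n / p^k⌋. For p = 29, n = 293, the terms are:
  ⌊293/29^1⌋ = ⌊293/29⌋ = 10
(the next term ⌊293/29^2⌋ = 0, terminating the sum). Summing: v_29(293!) = 10 = 10.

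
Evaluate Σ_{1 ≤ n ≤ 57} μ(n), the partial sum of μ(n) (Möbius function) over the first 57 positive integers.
Σ_{n ≤ 57} μ(n) = -1

Compute μ(n) for each 1 ≤ n ≤ 57: μ(1) = 1, μ(2) = -1, μ(3) = -1, μ(4) = 0, μ(5) = -1, μ(6) = 1, μ(7) = -1, μ(8) = 0, μ(9) = 0, μ(10) = 1, μ(11) = -1, μ(12) = 0, μ(13) = -1, μ(14) = 1, μ(15) = 1, μ(16) = 0, μ(17) = -1, μ(18) = 0, μ(19) = -1, μ(20) = 0, μ(21) = 1, μ(22) = 1, μ(23) = -1, μ(24) = 0, μ(25) = 0, μ(26) = 1, μ(27) = 0, μ(28) = 0, μ(29) = -1, μ(30) = -1, μ(31) = -1, μ(32) = 0, μ(33) = 1, μ(34) = 1, μ(35) = 1, μ(36) = 0, μ(37) = -1, μ(38) = 1, μ(39) = 1, μ(40) = 0, μ(41) = -1, μ(42) = -1, μ(43) = -1, μ(44) = 0, μ(45) = 0, μ(46) = 1, μ(47) = -1, μ(48) = 0, μ(49) = 0, μ(50) = 0, μ(51) = 1, μ(52) = 0, μ(53) = -1, μ(54) = 0, μ(55) = 1, μ(56) = 0, μ(57) = 1. Summing all 57 values: -1. (Mertens function M(x) = Σ_{n ≤ x} μ(n); on average M(x) should be small (PNT ⟺ M(x) = o(x)).)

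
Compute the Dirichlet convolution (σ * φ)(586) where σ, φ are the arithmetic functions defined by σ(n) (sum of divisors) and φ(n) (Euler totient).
(σ * φ)(586) = 2344

Divisors of 586: [1, 2, 293, 586]. For each d | 586:
  d = 1: σ(1) · φ(586/1) = 1 · 292 = 292
  d = 2: σ(2) · φ(586/2) = 3 · 292 = 876
  d = 293: σ(293) · φ(586/293) = 294 · 1 = 294
  d = 586: σ(586) · φ(586/586) = 882 · 1 = 882
Summing: (σ * φ)(586) = 292 + 876 + 294 + 882 = 2344.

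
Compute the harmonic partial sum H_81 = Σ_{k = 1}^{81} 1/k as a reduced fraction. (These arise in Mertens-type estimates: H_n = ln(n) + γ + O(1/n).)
H_81 = 44031838385838021258243173365847173/8845597978580177157715301537899200

Direct summation: H_81 = 1 + 1/2 + ... + 1/81. The least common denominator is lcm(1, ..., 81) = 97301577764381948734868316916891200; over this denominator the numerator is 97301577764381948734868316916891200 + 48650788882190974367434158458445600 + 32433859254793982911622772305630400 + 24325394441095487183717079229222800 + 19460315552876389746973663383378240 + 16216929627396991455811386152815200 + 13900225394911706962124045273841600 + 12162697220547743591858539614611400 + 10811286418264660970540924101876800 + 9730157776438194873486831691689120 + 8845597978580177157715301537899200 + 8108464813698495727905693076407600 + 7484736751106303748836024378222400 + 6950112697455853481062022636920800 + 6486771850958796582324554461126080 + 6081348610273871795929269807305700 + 5723622221434232278521665700993600 + 5405643209132330485270462050938400 + 5121135671809576249203595627204800 + 4865078888219097436743415845844560 + 4633408464970568987374681757947200 + 4422798989290088578857650768949600 + 4230503381060084727602970300734400 + 4054232406849247863952846538203800 + 3892063110575277949394732676675648 + 3742368375553151874418012189111200 + 3603762139421553656846974700625600 + 3475056348727926740531011318460400 + 3355226819461446508098907479892800 + 3243385925479398291162277230563040 + 3138760573044578991447365061835200 + 3040674305136935897964634903652850 + 2948532659526725719238433845966400 + 2861811110717116139260832850496800 + 2780045078982341392424809054768320 + 2702821604566165242635231025469200 + 2629772372010322938780224781537600 + 2560567835904788124601797813602400 + 2494912250368767916278674792740800 + 2432539444109548718371707922922280 + 2373209213765413383777276022363200 + 2316704232485284493687340878973600 + 2262827389869347644996937602718400 + 2211399494645044289428825384474800 + 2162257283652932194108184820375360 + 2115251690530042363801485150367200 + 2070246335412381887975921636529600 + 2027116203424623931976423269101900 + 1985746484987386708874863610548800 + 1946031555287638974697366338337824 + 1907874073811410759507221900331200 + 1871184187776575937209006094555600 + 1835878825743055636506949375790400 + 1801881069710776828423487350312800 + 1769119595716035431543060307579840 + 1737528174363963370265505659230200 + 1707045223936525416401198542401600 + 1677613409730723254049453739946400 + 1649179284142066927709632490116800 + 1621692962739699145581138615281520 + 1595107832202982766145382244539200 + 1569380286522289495723682530917600 + 1544469488323522995791560585982400 + 1520337152568467948982317451826425 + 1496947350221260749767204875644480 + 1474266329763362859619216922983200 + 1452262354692267891565198759953600 + 1430905555358558069630416425248400 + 1410167793686694909200990100244800 + 1390022539491170696212404527384160 + 1370444757244816179364342491787200 + 1351410802283082621317615512734600 + 1332898325539478749792716670094400 + 1314886186005161469390112390768800 + 1297354370191759316464910892225216 + 1280283917952394062300898906801200 + 1263656854082882451102185933985600 + 1247456125184383958139337396370400 + 1231665541321290490314788821732800 + 1216269722054774359185853961461140 + 1201254046473851218948991566875200 = 484350222244218233840674907024318903, so H_81 = 484350222244218233840674907024318903/97301577764381948734868316916891200; reducing by gcd(484350222244218233840674907024318903, 97301577764381948734868316916891200) = 11 gives 44031838385838021258243173365847173/8845597978580177157715301537899200 ≈ 4.97782. (The PNT-adjacent estimate ln(81) + γ ≈ 4.97166 matches within O(1/n).)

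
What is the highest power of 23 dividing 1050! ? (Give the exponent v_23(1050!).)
v_23(1050!) = 46

Legendre's formula: v_p(n!) = Σ_{k ≥ 1} ⌊n / p^k⌋. For p = 23, n = 1050, the terms are:
  ⌊1050/23^1⌋ = ⌊1050/23⌋ = 45
  ⌊1050/23^2⌋ = ⌊1050/529⌋ = 1
(the next term ⌊1050/23^3⌋ = 0, terminating the sum). Summing: v_23(1050!) = 45 + 1 = 46.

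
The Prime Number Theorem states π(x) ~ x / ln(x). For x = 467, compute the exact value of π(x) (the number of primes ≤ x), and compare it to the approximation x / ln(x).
π(467) = 91;  x/ln(x) ≈ 75.98;  relative error ≈ 16.51%.

Directly count primes up to 467: π(467) = 91. The PNT approximation gives 467/ln(467) ≈ 467/6.14633 ≈ 75.98. Relative error (π(x) − x/ln(x)) / π(x) ≈ 16.51%; the approximation is known to undercount slightly (Li(x) is a better estimate).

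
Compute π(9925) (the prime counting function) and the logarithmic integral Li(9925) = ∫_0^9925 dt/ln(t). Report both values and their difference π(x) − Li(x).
π(9925) = 1223;  Li(9925) ≈ 1237.99;  π(x) − Li(x) ≈ -14.99.

Direct count of primes ≤ 9925 gives π(9925) = 1223. Numerical evaluation of the logarithmic integral gives Li(9925) ≈ 1237.99. The difference π(x) − Li(x) ≈ -14.99 is typically negative for small/moderate x (Li(x) overestimates), though Littlewood's theorem shows this sign changes infinitely often.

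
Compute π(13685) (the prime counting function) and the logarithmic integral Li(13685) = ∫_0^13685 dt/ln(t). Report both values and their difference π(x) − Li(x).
π(13685) = 1616;  Li(13685) ≈ 1639.22;  π(x) − Li(x) ≈ -23.22.

Direct count of primes ≤ 13685 gives π(13685) = 1616. Numerical evaluation of the logarithmic integral gives Li(13685) ≈ 1639.22. The difference π(x) − Li(x) ≈ -23.22 is typically negative for small/moderate x (Li(x) overestimates), though Littlewood's theorem shows this sign changes infinitely often.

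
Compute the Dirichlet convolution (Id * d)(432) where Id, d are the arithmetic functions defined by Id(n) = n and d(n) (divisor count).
(Id * d)(432) = 3306

Divisors of 432: [1, 2, 3, 4, 6, 8, 9, 12, 16, 18, 24, 27, 36, 48, 54, 72, 108, 144, 216, 432]. For each d | 432:
  d = 1: Id(1) · d(432/1) = 1 · 20 = 20
  d = 2: Id(2) · d(432/2) = 2 · 16 = 32
  d = 3: Id(3) · d(432/3) = 3 · 15 = 45
  d = 4: Id(4) · d(432/4) = 4 · 12 = 48
  d = 6: Id(6) · d(432/6) = 6 · 12 = 72
  d = 8: Id(8) · d(432/8) = 8 · 8 = 64
  d = 9: Id(9) · d(432/9) = 9 · 10 = 90
  d = 12: Id(12) · d(432/12) = 12 · 9 = 108
  d = 16: Id(16) · d(432/16) = 16 · 4 = 64
  d = 18: Id(18) · d(432/18) = 18 · 8 = 144
  d = 24: Id(24) · d(432/24) = 24 · 6 = 144
  d = 27: Id(27) · d(432/27) = 27 · 5 = 135
  d = 36: Id(36) · d(432/36) = 36 · 6 = 216
  d = 48: Id(48) · d(432/48) = 48 · 3 = 144
  d = 54: Id(54) · d(432/54) = 54 · 4 = 216
  d = 72: Id(72) · d(432/72) = 72 · 4 = 288
  d = 108: Id(108) · d(432/108) = 108 · 3 = 324
  d = 144: Id(144) · d(432/144) = 144 · 2 = 288
  d = 216: Id(216) · d(432/216) = 216 · 2 = 432
  d = 432: Id(432) · d(432/432) = 432 · 1 = 432
Summing: (Id * d)(432) = 20 + 32 + 45 + 48 + 72 + 64 + 90 + 108 + 64 + 144 + 144 + 135 + 216 + 144 + 216 + 288 + 324 + 288 + 432 + 432 = 3306.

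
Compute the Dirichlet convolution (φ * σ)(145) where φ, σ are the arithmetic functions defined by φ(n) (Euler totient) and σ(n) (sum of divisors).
(φ * σ)(145) = 580

Divisors of 145: [1, 5, 29, 145]. For each d | 145:
  d = 1: φ(1) · σ(145/1) = 1 · 180 = 180
  d = 5: φ(5) · σ(145/5) = 4 · 30 = 120
  d = 29: φ(29) · σ(145/29) = 28 · 6 = 168
  d = 145: φ(145) · σ(145/145) = 112 · 1 = 112
Summing: (φ * σ)(145) = 180 + 120 + 168 + 112 = 580.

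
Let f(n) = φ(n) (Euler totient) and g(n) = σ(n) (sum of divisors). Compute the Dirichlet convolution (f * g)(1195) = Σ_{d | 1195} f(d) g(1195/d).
(φ * σ)(1195) = 4780

Divisors of 1195: [1, 5, 239, 1195]. For each d | 1195:
  d = 1: φ(1) · σ(1195/1) = 1 · 1440 = 1440
  d = 5: φ(5) · σ(1195/5) = 4 · 240 = 960
  d = 239: φ(239) · σ(1195/239) = 238 · 6 = 1428
  d = 1195: φ(1195) · σ(1195/1195) = 952 · 1 = 952
Summing: (φ * σ)(1195) = 1440 + 960 + 1428 + 952 = 4780.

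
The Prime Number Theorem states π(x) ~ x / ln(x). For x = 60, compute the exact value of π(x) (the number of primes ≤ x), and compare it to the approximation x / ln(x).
π(60) = 17;  x/ln(x) ≈ 14.65;  relative error ≈ 13.80%.

Directly count primes up to 60: π(60) = 17. The PNT approximation gives 60/ln(60) ≈ 60/4.09434 ≈ 14.65. Relative error (π(x) − x/ln(x)) / π(x) ≈ 13.80%; the approximation is known to undercount slightly (Li(x) is a better estimate).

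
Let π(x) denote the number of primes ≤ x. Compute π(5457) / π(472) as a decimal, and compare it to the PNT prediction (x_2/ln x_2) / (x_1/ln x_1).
π(5457)/π(472) = 721/91 ≈ 7.9231;  PNT prediction ≈ 8.2727.

π(472) = 91 and π(5457) = 721, so π(5457)/π(472) ≈ 7.9231. The PNT-predicted ratio is (5457/ln(5457)) / (472/ln(472)) ≈ 8.2727. The two agree to within a few percent, as expected.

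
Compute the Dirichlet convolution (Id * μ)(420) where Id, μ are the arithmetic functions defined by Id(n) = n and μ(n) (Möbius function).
(Id * μ)(420) = 96

Divisors of 420: [1, 2, 3, 4, 5, 6, 7, 10, 12, 14, 15, 20, 21, 28, 30, 35, 42, 60, 70, 84, 105, 140, 210, 420]. For each d | 420:
  d = 1: Id(1) · μ(420/1) = 1 · 0 = 0
  d = 2: Id(2) · μ(420/2) = 2 · 1 = 2
  d = 3: Id(3) · μ(420/3) = 3 · 0 = 0
  d = 4: Id(4) · μ(420/4) = 4 · -1 = -4
  d = 5: Id(5) · μ(420/5) = 5 · 0 = 0
  d = 6: Id(6) · μ(420/6) = 6 · -1 = -6
  d = 7: Id(7) · μ(420/7) = 7 · 0 = 0
  d = 10: Id(10) · μ(420/10) = 10 · -1 = -10
  d = 12: Id(12) · μ(420/12) = 12 · 1 = 12
  d = 14: Id(14) · μ(420/14) = 14 · -1 = -14
  d = 15: Id(15) · μ(420/15) = 15 · 0 = 0
  d = 20: Id(20) · μ(420/20) = 20 · 1 = 20
  d = 21: Id(21) · μ(420/21) = 21 · 0 = 0
  d = 28: Id(28) · μ(420/28) = 28 · 1 = 28
  d = 30: Id(30) · μ(420/30) = 30 · 1 = 30
  d = 35: Id(35) · μ(420/35) = 35 · 0 = 0
  d = 42: Id(42) · μ(420/42) = 42 · 1 = 42
  d = 60: Id(60) · μ(420/60) = 60 · -1 = -60
  d = 70: Id(70) · μ(420/70) = 70 · 1 = 70
  d = 84: Id(84) · μ(420/84) = 84 · -1 = -84
  d = 105: Id(105) · μ(420/105) = 105 · 0 = 0
  d = 140: Id(140) · μ(420/140) = 140 · -1 = -140
  d = 210: Id(210) · μ(420/210) = 210 · -1 = -210
  d = 420: Id(420) · μ(420/420) = 420 · 1 = 420
Summing: (Id * μ)(420) = 0 + 2 + 0 + -4 + 0 + -6 + 0 + -10 + 12 + -14 + 0 + 20 + 0 + 28 + 30 + 0 + 42 + -60 + 70 + -84 + 0 + -140 + -210 + 420 = 96.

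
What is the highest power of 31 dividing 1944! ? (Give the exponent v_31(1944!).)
v_31(1944!) = 64

Legendre's formula: v_p(n!) = Σ_{k ≥ 1} ⌊n / p^k⌋. For p = 31, n = 1944, the terms are:
  ⌊1944/31^1⌋ = ⌊1944/31⌋ = 62
  ⌊1944/31^2⌋ = ⌊1944/961⌋ = 2
(the next term ⌊1944/31^3⌋ = 0, terminating the sum). Summing: v_31(1944!) = 62 + 2 = 64.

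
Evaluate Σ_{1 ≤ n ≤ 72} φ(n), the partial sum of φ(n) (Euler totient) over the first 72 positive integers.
Σ_{n ≤ 72} φ(n) = 1588

Compute φ(n) for each 1 ≤ n ≤ 72: φ(1) = 1, φ(2) = 1, φ(3) = 2, φ(4) = 2, φ(5) = 4, φ(6) = 2, φ(7) = 6, φ(8) = 4, φ(9) = 6, φ(10) = 4, φ(11) = 10, φ(12) = 4, φ(13) = 12, φ(14) = 6, φ(15) = 8, φ(16) = 8, φ(17) = 16, φ(18) = 6, φ(19) = 18, φ(20) = 8, φ(21) = 12, φ(22) = 10, φ(23) = 22, φ(24) = 8, φ(25) = 20, φ(26) = 12, φ(27) = 18, φ(28) = 12, φ(29) = 28, φ(30) = 8, φ(31) = 30, φ(32) = 16, φ(33) = 20, φ(34) = 16, φ(35) = 24, φ(36) = 12, φ(37) = 36, φ(38) = 18, φ(39) = 24, φ(40) = 16, φ(41) = 40, φ(42) = 12, φ(43) = 42, φ(44) = 20, φ(45) = 24, φ(46) = 22, φ(47) = 46, φ(48) = 16, φ(49) = 42, φ(50) = 20, φ(51) = 32, φ(52) = 24, φ(53) = 52, φ(54) = 18, φ(55) = 40, φ(56) = 24, φ(57) = 36, φ(58) = 28, φ(59) = 58, φ(60) = 16, φ(61) = 60, φ(62) = 30, φ(63) = 36, φ(64) = 32, φ(65) = 48, φ(66) = 20, φ(67) = 66, φ(68) = 32, φ(69) = 44, φ(70) = 24, φ(71) = 70, φ(72) = 24. Summing all 72 values: 1588. (Average order: Σ_{n ≤ x} φ(n) ~ (3/π²) x². For x = 72, (3/π²)·72² ≈ 1575.75.)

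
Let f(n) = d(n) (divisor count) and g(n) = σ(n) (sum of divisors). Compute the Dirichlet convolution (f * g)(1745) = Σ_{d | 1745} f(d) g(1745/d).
(d * σ)(1745) = 2816

Divisors of 1745: [1, 5, 349, 1745]. For each d | 1745:
  d = 1: d(1) · σ(1745/1) = 1 · 2100 = 2100
  d = 5: d(5) · σ(1745/5) = 2 · 350 = 700
  d = 349: d(349) · σ(1745/349) = 2 · 6 = 12
  d = 1745: d(1745) · σ(1745/1745) = 4 · 1 = 4
Summing: (d * σ)(1745) = 2100 + 700 + 12 + 4 = 2816.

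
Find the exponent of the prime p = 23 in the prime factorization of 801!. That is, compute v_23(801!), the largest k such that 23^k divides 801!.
v_23(801!) = 35

Legendre's formula: v_p(n!) = Σ_{k ≥ 1} ⌊n / p^k⌋. For p = 23, n = 801, the terms are:
  ⌊801/23^1⌋ = ⌊801/23⌋ = 34
  ⌊801/23^2⌋ = ⌊801/529⌋ = 1
(the next term ⌊801/23^3⌋ = 0, terminating the sum). Summing: v_23(801!) = 34 + 1 = 35.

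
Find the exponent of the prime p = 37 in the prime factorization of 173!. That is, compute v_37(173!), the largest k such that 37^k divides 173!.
v_37(173!) = 4

Legendre's formula: v_p(n!) = Σ_{k ≥ 1} ⌊n / p^k⌋. For p = 37, n = 173, the terms are:
  ⌊173/37^1⌋ = ⌊173/37⌋ = 4
(the next term ⌊173/37^2⌋ = 0, terminating the sum). Summing: v_37(173!) = 4 = 4.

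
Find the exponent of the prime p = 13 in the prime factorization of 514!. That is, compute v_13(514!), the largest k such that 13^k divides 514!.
v_13(514!) = 42

Legendre's formula: v_p(n!) = Σ_{k ≥ 1} ⌊n / p^k⌋. For p = 13, n = 514, the terms are:
  ⌊514/13^1⌋ = ⌊514/13⌋ = 39
  ⌊514/13^2⌋ = ⌊514/169⌋ = 3
(the next term ⌊514/13^3⌋ = 0, terminating the sum). Summing: v_13(514!) = 39 + 3 = 42.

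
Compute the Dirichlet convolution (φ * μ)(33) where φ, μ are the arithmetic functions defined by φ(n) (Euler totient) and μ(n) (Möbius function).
(φ * μ)(33) = 9

Divisors of 33: [1, 3, 11, 33]. For each d | 33:
  d = 1: φ(1) · μ(33/1) = 1 · 1 = 1
  d = 3: φ(3) · μ(33/3) = 2 · -1 = -2
  d = 11: φ(11) · μ(33/11) = 10 · -1 = -10
  d = 33: φ(33) · μ(33/33) = 20 · 1 = 20
Summing: (φ * μ)(33) = 1 + -2 + -10 + 20 = 9.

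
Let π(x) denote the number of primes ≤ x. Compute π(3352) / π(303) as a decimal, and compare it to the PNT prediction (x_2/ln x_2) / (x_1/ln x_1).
π(3352)/π(303) = 472/62 ≈ 7.6129;  PNT prediction ≈ 7.7870.

π(303) = 62 and π(3352) = 472, so π(3352)/π(303) ≈ 7.6129. The PNT-predicted ratio is (3352/ln(3352)) / (303/ln(303)) ≈ 7.7870. The two agree to within a few percent, as expected.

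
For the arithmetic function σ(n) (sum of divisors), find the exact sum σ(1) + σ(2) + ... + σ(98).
Σ_{n ≤ 98} σ(n) = 7926

Compute σ(n) for each 1 ≤ n ≤ 98: σ(1) = 1, σ(2) = 3, σ(3) = 4, σ(4) = 7, σ(5) = 6, σ(6) = 12, σ(7) = 8, σ(8) = 15, σ(9) = 13, σ(10) = 18, σ(11) = 12, σ(12) = 28, σ(13) = 14, σ(14) = 24, σ(15) = 24, σ(16) = 31, σ(17) = 18, σ(18) = 39, σ(19) = 20, σ(20) = 42, σ(21) = 32, σ(22) = 36, σ(23) = 24, σ(24) = 60, σ(25) = 31, σ(26) = 42, σ(27) = 40, σ(28) = 56, σ(29) = 30, σ(30) = 72, σ(31) = 32, σ(32) = 63, σ(33) = 48, σ(34) = 54, σ(35) = 48, σ(36) = 91, σ(37) = 38, σ(38) = 60, σ(39) = 56, σ(40) = 90, σ(41) = 42, σ(42) = 96, σ(43) = 44, σ(44) = 84, σ(45) = 78, σ(46) = 72, σ(47) = 48, σ(48) = 124, σ(49) = 57, σ(50) = 93, σ(51) = 72, σ(52) = 98, σ(53) = 54, σ(54) = 120, σ(55) = 72, σ(56) = 120, σ(57) = 80, σ(58) = 90, σ(59) = 60, σ(60) = 168, σ(61) = 62, σ(62) = 96, σ(63) = 104, σ(64) = 127, σ(65) = 84, σ(66) = 144, σ(67) = 68, σ(68) = 126, σ(69) = 96, σ(70) = 144, σ(71) = 72, σ(72) = 195, σ(73) = 74, σ(74) = 114, σ(75) = 124, σ(76) = 140, σ(77) = 96, σ(78) = 168, σ(79) = 80, σ(80) = 186, σ(81) = 121, σ(82) = 126, σ(83) = 84, σ(84) = 224, σ(85) = 108, σ(86) = 132, σ(87) = 120, σ(88) = 180, σ(89) = 90, σ(90) = 234, σ(91) = 112, σ(92) = 168, σ(93) = 128, σ(94) = 144, σ(95) = 120, σ(96) = 252, σ(97) = 98, σ(98) = 171. Summing all 98 values: 7926. (Average order: Σ_{n ≤ x} σ(n) ~ (π²/12) x². For x = 98, (π²/12)·98² ≈ 7898.97.)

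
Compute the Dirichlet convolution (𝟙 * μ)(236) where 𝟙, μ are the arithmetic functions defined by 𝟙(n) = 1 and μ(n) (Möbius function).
(𝟙 * μ)(236) = 0

Divisors of 236: [1, 2, 4, 59, 118, 236]. For each d | 236:
  d = 1: 𝟙(1) · μ(236/1) = 1 · 0 = 0
  d = 2: 𝟙(2) · μ(236/2) = 1 · 1 = 1
  d = 4: 𝟙(4) · μ(236/4) = 1 · -1 = -1
  d = 59: 𝟙(59) · μ(236/59) = 1 · 0 = 0
  d = 118: 𝟙(118) · μ(236/118) = 1 · -1 = -1
  d = 236: 𝟙(236) · μ(236/236) = 1 · 1 = 1
Summing: (𝟙 * μ)(236) = 0 + 1 + -1 + 0 + -1 + 1 = 0.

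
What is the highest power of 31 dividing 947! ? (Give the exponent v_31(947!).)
v_31(947!) = 30

Legendre's formula: v_p(n!) = Σ_{k ≥ 1} ⌊n / p^k⌋. For p = 31, n = 947, the terms are:
  ⌊947/31^1⌋ = ⌊947/31⌋ = 30
(the next term ⌊947/31^2⌋ = 0, terminating the sum). Summing: v_31(947!) = 30 = 30.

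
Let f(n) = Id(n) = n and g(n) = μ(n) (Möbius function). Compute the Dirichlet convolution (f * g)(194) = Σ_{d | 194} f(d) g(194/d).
(Id * μ)(194) = 96

Divisors of 194: [1, 2, 97, 194]. For each d | 194:
  d = 1: Id(1) · μ(194/1) = 1 · 1 = 1
  d = 2: Id(2) · μ(194/2) = 2 · -1 = -2
  d = 97: Id(97) · μ(194/97) = 97 · -1 = -97
  d = 194: Id(194) · μ(194/194) = 194 · 1 = 194
Summing: (Id * μ)(194) = 1 + -2 + -97 + 194 = 96.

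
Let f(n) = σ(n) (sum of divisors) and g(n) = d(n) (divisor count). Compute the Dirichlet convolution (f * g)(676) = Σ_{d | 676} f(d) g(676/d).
(σ * d)(676) = 3424

Divisors of 676: [1, 2, 4, 13, 26, 52, 169, 338, 676]. For each d | 676:
  d = 1: σ(1) · d(676/1) = 1 · 9 = 9
  d = 2: σ(2) · d(676/2) = 3 · 6 = 18
  d = 4: σ(4) · d(676/4) = 7 · 3 = 21
  d = 13: σ(13) · d(676/13) = 14 · 6 = 84
  d = 26: σ(26) · d(676/26) = 42 · 4 = 168
  d = 52: σ(52) · d(676/52) = 98 · 2 = 196
  d = 169: σ(169) · d(676/169) = 183 · 3 = 549
  d = 338: σ(338) · d(676/338) = 549 · 2 = 1098
  d = 676: σ(676) · d(676/676) = 1281 · 1 = 1281
Summing: (σ * d)(676) = 9 + 18 + 21 + 84 + 168 + 196 + 549 + 1098 + 1281 = 3424.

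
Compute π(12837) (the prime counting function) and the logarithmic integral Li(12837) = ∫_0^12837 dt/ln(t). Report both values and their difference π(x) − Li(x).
π(12837) = 1530;  Li(12837) ≈ 1549.89;  π(x) − Li(x) ≈ -19.89.

Direct count of primes ≤ 12837 gives π(12837) = 1530. Numerical evaluation of the logarithmic integral gives Li(12837) ≈ 1549.89. The difference π(x) − Li(x) ≈ -19.89 is typically negative for small/moderate x (Li(x) overestimates), though Littlewood's theorem shows this sign changes infinitely often.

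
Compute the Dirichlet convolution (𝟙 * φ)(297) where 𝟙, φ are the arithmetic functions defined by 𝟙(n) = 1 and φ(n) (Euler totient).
(𝟙 * φ)(297) = 297

Divisors of 297: [1, 3, 9, 11, 27, 33, 99, 297]. For each d | 297:
  d = 1: 𝟙(1) · φ(297/1) = 1 · 180 = 180
  d = 3: 𝟙(3) · φ(297/3) = 1 · 60 = 60
  d = 9: 𝟙(9) · φ(297/9) = 1 · 20 = 20
  d = 11: 𝟙(11) · φ(297/11) = 1 · 18 = 18
  d = 27: 𝟙(27) · φ(297/27) = 1 · 10 = 10
  d = 33: 𝟙(33) · φ(297/33) = 1 · 6 = 6
  d = 99: 𝟙(99) · φ(297/99) = 1 · 2 = 2
  d = 297: 𝟙(297) · φ(297/297) = 1 · 1 = 1
Summing: (𝟙 * φ)(297) = 180 + 60 + 20 + 18 + 10 + 6 + 2 + 1 = 297.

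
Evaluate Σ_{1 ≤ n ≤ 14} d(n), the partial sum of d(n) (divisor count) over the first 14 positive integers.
Σ_{n ≤ 14} d(n) = 41

Compute d(n) for each 1 ≤ n ≤ 14: d(1) = 1, d(2) = 2, d(3) = 2, d(4) = 3, d(5) = 2, d(6) = 4, d(7) = 2, d(8) = 4, d(9) = 3, d(10) = 4, d(11) = 2, d(12) = 6, d(13) = 2, d(14) = 4. Summing all 14 values: 41. (Dirichlet's divisor formula: Σ_{n ≤ x} d(n) = x ln(x) + (2γ − 1) x + O(√x). For x = 14, the asymptotic estimate is ≈ 39.11.)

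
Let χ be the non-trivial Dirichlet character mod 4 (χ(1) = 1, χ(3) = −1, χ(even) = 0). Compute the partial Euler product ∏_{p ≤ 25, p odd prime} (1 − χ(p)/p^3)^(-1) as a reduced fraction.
∏ = 177358697820836675/183046656872153088

The odd primes p ≤ 25 are [3, 5, 7, 11, 13, 17, 19, 23]. For each, χ(p) = 1 if p ≡ 1 mod 4, χ(p) = −1 if p ≡ 3 mod 4. Taking (1 − χ(p)/p^3)^(-1) = p^3/(p^3 − χ(p)): (1 − (-1)/3^3)^(-1) · (1 − (1)/5^3)^(-1) · (1 − (-1)/7^3)^(-1) · (1 − (-1)/11^3)^(-1) · (1 − (1)/13^3)^(-1) · (1 − (1)/17^3)^(-1) · (1 − (-1)/19^3)^(-1) · (1 − (-1)/23^3)^(-1) = 177358697820836675/183046656872153088.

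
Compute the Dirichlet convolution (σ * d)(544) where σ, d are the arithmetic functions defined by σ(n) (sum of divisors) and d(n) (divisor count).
(σ * d)(544) = 4380

Divisors of 544: [1, 2, 4, 8, 16, 17, 32, 34, 68, 136, 272, 544]. For each d | 544:
  d = 1: σ(1) · d(544/1) = 1 · 12 = 12
  d = 2: σ(2) · d(544/2) = 3 · 10 = 30
  d = 4: σ(4) · d(544/4) = 7 · 8 = 56
  d = 8: σ(8) · d(544/8) = 15 · 6 = 90
  d = 16: σ(16) · d(544/16) = 31 · 4 = 124
  d = 17: σ(17) · d(544/17) = 18 · 6 = 108
  d = 32: σ(32) · d(544/32) = 63 · 2 = 126
  d = 34: σ(34) · d(544/34) = 54 · 5 = 270
  d = 68: σ(68) · d(544/68) = 126 · 4 = 504
  d = 136: σ(136) · d(544/136) = 270 · 3 = 810
  d = 272: σ(272) · d(544/272) = 558 · 2 = 1116
  d = 544: σ(544) · d(544/544) = 1134 · 1 = 1134
Summing: (σ * d)(544) = 12 + 30 + 56 + 90 + 124 + 108 + 126 + 270 + 504 + 810 + 1116 + 1134 = 4380.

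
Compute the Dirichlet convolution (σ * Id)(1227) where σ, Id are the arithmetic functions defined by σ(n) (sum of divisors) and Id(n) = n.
(σ * Id)(1227) = 5733

Divisors of 1227: [1, 3, 409, 1227]. For each d | 1227:
  d = 1: σ(1) · Id(1227/1) = 1 · 1227 = 1227
  d = 3: σ(3) · Id(1227/3) = 4 · 409 = 1636
  d = 409: σ(409) · Id(1227/409) = 410 · 3 = 1230
  d = 1227: σ(1227) · Id(1227/1227) = 1640 · 1 = 1640
Summing: (σ * Id)(1227) = 1227 + 1636 + 1230 + 1640 = 5733.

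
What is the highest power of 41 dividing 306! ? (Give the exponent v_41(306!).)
v_41(306!) = 7

Legendre's formula: v_p(n!) = Σ_{k ≥ 1} ⌊n / p^k⌋. For p = 41, n = 306, the terms are:
  ⌊306/41^1⌋ = ⌊306/41⌋ = 7
(the next term ⌊306/41^2⌋ = 0, terminating the sum). Summing: v_41(306!) = 7 = 7.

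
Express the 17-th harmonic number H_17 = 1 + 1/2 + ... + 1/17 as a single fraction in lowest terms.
H_17 = 42142223/12252240

Direct summation: H_17 = 1 + 1/2 + ... + 1/17. The least common denominator is lcm(1, ..., 17) = 12252240; over this denominator the numerator is 12252240 + 6126120 + 4084080 + 3063060 + 2450448 + 2042040 + 1750320 + 1531530 + 1361360 + 1225224 + 1113840 + 1021020 + 942480 + 875160 + 816816 + 765765 + 720720 = 42142223, so H_17 = 42142223/12252240 (already in lowest terms) ≈ 3.43955. (The PNT-adjacent estimate ln(17) + γ ≈ 3.41043 matches within O(1/n).)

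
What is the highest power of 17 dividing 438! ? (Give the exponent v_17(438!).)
v_17(438!) = 26

Legendre's formula: v_p(n!) = Σ_{k ≥ 1} ⌊n / p^k⌋. For p = 17, n = 438, the terms are:
  ⌊438/17^1⌋ = ⌊438/17⌋ = 25
  ⌊438/17^2⌋ = ⌊438/289⌋ = 1
(the next term ⌊438/17^3⌋ = 0, terminating the sum). Summing: v_17(438!) = 25 + 1 = 26.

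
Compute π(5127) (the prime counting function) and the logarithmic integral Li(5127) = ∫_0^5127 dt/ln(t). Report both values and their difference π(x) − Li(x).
π(5127) = 685;  Li(5127) ≈ 699.17;  π(x) − Li(x) ≈ -14.17.

Direct count of primes ≤ 5127 gives π(5127) = 685. Numerical evaluation of the logarithmic integral gives Li(5127) ≈ 699.17. The difference π(x) − Li(x) ≈ -14.17 is typically negative for small/moderate x (Li(x) overestimates), though Littlewood's theorem shows this sign changes infinitely often.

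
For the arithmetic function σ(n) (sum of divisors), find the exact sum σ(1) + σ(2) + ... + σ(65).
Σ_{n ≤ 65} σ(n) = 3487

Compute σ(n) for each 1 ≤ n ≤ 65: σ(1) = 1, σ(2) = 3, σ(3) = 4, σ(4) = 7, σ(5) = 6, σ(6) = 12, σ(7) = 8, σ(8) = 15, σ(9) = 13, σ(10) = 18, σ(11) = 12, σ(12) = 28, σ(13) = 14, σ(14) = 24, σ(15) = 24, σ(16) = 31, σ(17) = 18, σ(18) = 39, σ(19) = 20, σ(20) = 42, σ(21) = 32, σ(22) = 36, σ(23) = 24, σ(24) = 60, σ(25) = 31, σ(26) = 42, σ(27) = 40, σ(28) = 56, σ(29) = 30, σ(30) = 72, σ(31) = 32, σ(32) = 63, σ(33) = 48, σ(34) = 54, σ(35) = 48, σ(36) = 91, σ(37) = 38, σ(38) = 60, σ(39) = 56, σ(40) = 90, σ(41) = 42, σ(42) = 96, σ(43) = 44, σ(44) = 84, σ(45) = 78, σ(46) = 72, σ(47) = 48, σ(48) = 124, σ(49) = 57, σ(50) = 93, σ(51) = 72, σ(52) = 98, σ(53) = 54, σ(54) = 120, σ(55) = 72, σ(56) = 120, σ(57) = 80, σ(58) = 90, σ(59) = 60, σ(60) = 168, σ(61) = 62, σ(62) = 96, σ(63) = 104, σ(64) = 127, σ(65) = 84. Summing all 65 values: 3487. (Average order: Σ_{n ≤ x} σ(n) ~ (π²/12) x². For x = 65, (π²/12)·65² ≈ 3474.92.)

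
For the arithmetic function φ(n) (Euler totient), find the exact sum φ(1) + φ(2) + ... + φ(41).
Σ_{n ≤ 41} φ(n) = 530

Compute φ(n) for each 1 ≤ n ≤ 41: φ(1) = 1, φ(2) = 1, φ(3) = 2, φ(4) = 2, φ(5) = 4, φ(6) = 2, φ(7) = 6, φ(8) = 4, φ(9) = 6, φ(10) = 4, φ(11) = 10, φ(12) = 4, φ(13) = 12, φ(14) = 6, φ(15) = 8, φ(16) = 8, φ(17) = 16, φ(18) = 6, φ(19) = 18, φ(20) = 8, φ(21) = 12, φ(22) = 10, φ(23) = 22, φ(24) = 8, φ(25) = 20, φ(26) = 12, φ(27) = 18, φ(28) = 12, φ(29) = 28, φ(30) = 8, φ(31) = 30, φ(32) = 16, φ(33) = 20, φ(34) = 16, φ(35) = 24, φ(36) = 12, φ(37) = 36, φ(38) = 18, φ(39) = 24, φ(40) = 16, φ(41) = 40. Summing all 41 values: 530. (Average order: Σ_{n ≤ x} φ(n) ~ (3/π²) x². For x = 41, (3/π²)·41² ≈ 510.96.)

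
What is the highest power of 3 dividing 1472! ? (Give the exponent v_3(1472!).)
v_3(1472!) = 733

Legendre's formula: v_p(n!) = Σ_{k ≥ 1} ⌊n / p^k⌋. For p = 3, n = 1472, the terms are:
  ⌊1472/3^1⌋ = ⌊1472/3⌋ = 490
  ⌊1472/3^2⌋ = ⌊1472/9⌋ = 163
  ⌊1472/3^3⌋ = ⌊1472/27⌋ = 54
  ⌊1472/3^4⌋ = ⌊1472/81⌋ = 18
  ⌊1472/3^5⌋ = ⌊1472/243⌋ = 6
  ⌊1472/3^6⌋ = ⌊1472/729⌋ = 2
(the next term ⌊1472/3^7⌋ = 0, terminating the sum). Summing: v_3(1472!) = 490 + 163 + 54 + 18 + 6 + 2 = 733.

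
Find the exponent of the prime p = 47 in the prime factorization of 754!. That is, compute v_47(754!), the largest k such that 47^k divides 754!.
v_47(754!) = 16

Legendre's formula: v_p(n!) = Σ_{k ≥ 1} ⌊n / p^k⌋. For p = 47, n = 754, the terms are:
  ⌊754/47^1⌋ = ⌊754/47⌋ = 16
(the next term ⌊754/47^2⌋ = 0, terminating the sum). Summing: v_47(754!) = 16 = 16.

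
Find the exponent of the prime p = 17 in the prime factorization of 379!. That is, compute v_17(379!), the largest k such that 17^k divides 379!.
v_17(379!) = 23

Legendre's formula: v_p(n!) = Σ_{k ≥ 1} ⌊n / p^k⌋. For p = 17, n = 379, the terms are:
  ⌊379/17^1⌋ = ⌊379/17⌋ = 22
  ⌊379/17^2⌋ = ⌊379/289⌋ = 1
(the next term ⌊379/17^3⌋ = 0, terminating the sum). Summing: v_17(379!) = 22 + 1 = 23.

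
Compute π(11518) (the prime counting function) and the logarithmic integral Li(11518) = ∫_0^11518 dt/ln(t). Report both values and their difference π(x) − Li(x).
π(11518) = 1388;  Li(11518) ≈ 1409.67;  π(x) − Li(x) ≈ -21.67.

Direct count of primes ≤ 11518 gives π(11518) = 1388. Numerical evaluation of the logarithmic integral gives Li(11518) ≈ 1409.67. The difference π(x) − Li(x) ≈ -21.67 is typically negative for small/moderate x (Li(x) overestimates), though Littlewood's theorem shows this sign changes infinitely often.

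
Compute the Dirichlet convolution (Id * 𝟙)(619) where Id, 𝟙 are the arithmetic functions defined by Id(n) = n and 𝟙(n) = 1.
(Id * 𝟙)(619) = 620

Divisors of 619: [1, 619]. For each d | 619:
  d = 1: Id(1) · 𝟙(619/1) = 1 · 1 = 1
  d = 619: Id(619) · 𝟙(619/619) = 619 · 1 = 619
Summing: (Id * 𝟙)(619) = 1 + 619 = 620.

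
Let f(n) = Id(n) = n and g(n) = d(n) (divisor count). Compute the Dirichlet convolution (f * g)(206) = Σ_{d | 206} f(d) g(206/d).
(Id * d)(206) = 420

Divisors of 206: [1, 2, 103, 206]. For each d | 206:
  d = 1: Id(1) · d(206/1) = 1 · 4 = 4
  d = 2: Id(2) · d(206/2) = 2 · 2 = 4
  d = 103: Id(103) · d(206/103) = 103 · 2 = 206
  d = 206: Id(206) · d(206/206) = 206 · 1 = 206
Summing: (Id * d)(206) = 4 + 4 + 206 + 206 = 420.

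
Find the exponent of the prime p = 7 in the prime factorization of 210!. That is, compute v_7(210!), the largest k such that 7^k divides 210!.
v_7(210!) = 34

Legendre's formula: v_p(n!) = Σ_{k ≥ 1} ⌊n / p^k⌋. For p = 7, n = 210, the terms are:
  ⌊210/7^1⌋ = ⌊210/7⌋ = 30
  ⌊210/7^2⌋ = ⌊210/49⌋ = 4
(the next term ⌊210/7^3⌋ = 0, terminating the sum). Summing: v_7(210!) = 30 + 4 = 34.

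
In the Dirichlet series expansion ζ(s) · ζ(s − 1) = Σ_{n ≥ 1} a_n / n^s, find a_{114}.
σ(114) = 240

In the product (Σ m^0/m^s)(Σ k / k^s) = Σ (Σ_{d | n} d) / n^s, the coefficient of 1/n^s is σ(n) = Σ_{d | n} d. For n = 114, divisors are [1, 2, 3, 6, 19, 38, 57, 114]; summing: σ(114) = 240.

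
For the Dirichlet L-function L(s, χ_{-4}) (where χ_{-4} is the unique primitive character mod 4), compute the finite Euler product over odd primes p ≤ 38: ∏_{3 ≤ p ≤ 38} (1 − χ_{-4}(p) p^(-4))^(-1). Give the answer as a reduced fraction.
∏ = 36907491853859640421662745584761054387/37320078298954450639637508295357366272

The odd primes p ≤ 38 are [3, 5, 7, 11, 13, 17, 19, 23, 29, 31, 37]. For each, χ(p) = 1 if p ≡ 1 mod 4, χ(p) = −1 if p ≡ 3 mod 4. Taking (1 − χ(p)/p^4)^(-1) = p^4/(p^4 − χ(p)): (1 − (-1)/3^4)^(-1) · (1 − (1)/5^4)^(-1) · (1 − (-1)/7^4)^(-1) · (1 − (-1)/11^4)^(-1) · (1 − (1)/13^4)^(-1) · (1 − (1)/17^4)^(-1) · (1 − (-1)/19^4)^(-1) · (1 − (-1)/23^4)^(-1) · (1 − (1)/29^4)^(-1) · (1 − (-1)/31^4)^(-1) · (1 − (1)/37^4)^(-1) = 36907491853859640421662745584761054387/37320078298954450639637508295357366272.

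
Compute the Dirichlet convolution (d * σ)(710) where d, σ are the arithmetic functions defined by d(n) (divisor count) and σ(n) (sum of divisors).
(d * σ)(710) = 2960

Divisors of 710: [1, 2, 5, 10, 71, 142, 355, 710]. For each d | 710:
  d = 1: d(1) · σ(710/1) = 1 · 1296 = 1296
  d = 2: d(2) · σ(710/2) = 2 · 432 = 864
  d = 5: d(5) · σ(710/5) = 2 · 216 = 432
  d = 10: d(10) · σ(710/10) = 4 · 72 = 288
  d = 71: d(71) · σ(710/71) = 2 · 18 = 36
  d = 142: d(142) · σ(710/142) = 4 · 6 = 24
  d = 355: d(355) · σ(710/355) = 4 · 3 = 12
  d = 710: d(710) · σ(710/710) = 8 · 1 = 8
Summing: (d * σ)(710) = 1296 + 864 + 432 + 288 + 36 + 24 + 12 + 8 = 2960.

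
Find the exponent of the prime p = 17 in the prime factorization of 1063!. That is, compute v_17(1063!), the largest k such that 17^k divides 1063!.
v_17(1063!) = 65

Legendre's formula: v_p(n!) = Σ_{k ≥ 1} ⌊n / p^k⌋. For p = 17, n = 1063, the terms are:
  ⌊1063/17^1⌋ = ⌊1063/17⌋ = 62
  ⌊1063/17^2⌋ = ⌊1063/289⌋ = 3
(the next term ⌊1063/17^3⌋ = 0, terminating the sum). Summing: v_17(1063!) = 62 + 3 = 65.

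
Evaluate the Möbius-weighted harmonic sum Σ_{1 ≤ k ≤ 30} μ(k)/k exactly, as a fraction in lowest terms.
Σ μ(k)/k = -65721449/2156564410

Values of μ(k) for 1 ≤ k ≤ 30: μ(1) = 1, μ(2) = -1, μ(3) = -1, μ(5) = -1, μ(6) = 1, μ(7) = -1, μ(10) = 1, μ(11) = -1, μ(13) = -1, μ(14) = 1, μ(15) = 1, μ(17) = -1, μ(19) = -1, μ(21) = 1, μ(22) = 1, μ(23) = -1, μ(26) = 1, μ(29) = -1, μ(30) = -1, with μ = 0 on non-squarefree integers. Summing μ(k)/k for k where μ(k) ≠ 0 gives -65721449/2156564410 ≈ -0.0305. (PNT ⟺ this sum → 0 as n → ∞.)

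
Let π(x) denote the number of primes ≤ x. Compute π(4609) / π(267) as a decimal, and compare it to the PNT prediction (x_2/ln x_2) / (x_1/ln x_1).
π(4609)/π(267) = 623/56 ≈ 11.1250;  PNT prediction ≈ 11.4332.

π(267) = 56 and π(4609) = 623, so π(4609)/π(267) ≈ 11.1250. The PNT-predicted ratio is (4609/ln(4609)) / (267/ln(267)) ≈ 11.4332. The two agree to within a few percent, as expected.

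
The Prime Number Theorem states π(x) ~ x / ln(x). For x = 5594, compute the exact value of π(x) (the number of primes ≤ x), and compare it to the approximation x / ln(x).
π(5594) = 738;  x/ln(x) ≈ 648.25;  relative error ≈ 12.16%.

Directly count primes up to 5594: π(5594) = 738. The PNT approximation gives 5594/ln(5594) ≈ 5594/8.62945 ≈ 648.25. Relative error (π(x) − x/ln(x)) / π(x) ≈ 12.16%; the approximation is known to undercount slightly (Li(x) is a better estimate).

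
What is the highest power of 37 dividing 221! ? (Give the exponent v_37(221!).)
v_37(221!) = 5

Legendre's formula: v_p(n!) = Σ_{k ≥ 1} ⌊n / p^k⌋. For p = 37, n = 221, the terms are:
  ⌊221/37^1⌋ = ⌊221/37⌋ = 5
(the next term ⌊221/37^2⌋ = 0, terminating the sum). Summing: v_37(221!) = 5 = 5.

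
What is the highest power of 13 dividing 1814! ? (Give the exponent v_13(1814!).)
v_13(1814!) = 149

Legendre's formula: v_p(n!) = Σ_{k ≥ 1} ⌊n / p^k⌋. For p = 13, n = 1814, the terms are:
  ⌊1814/13^1⌋ = ⌊1814/13⌋ = 139
  ⌊1814/13^2⌋ = ⌊1814/169⌋ = 10
(the next term ⌊1814/13^3⌋ = 0, terminating the sum). Summing: v_13(1814!) = 139 + 10 = 149.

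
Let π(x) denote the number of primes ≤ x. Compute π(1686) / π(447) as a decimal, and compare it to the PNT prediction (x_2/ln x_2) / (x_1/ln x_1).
π(1686)/π(447) = 263/86 ≈ 3.0581;  PNT prediction ≈ 3.0979.

π(447) = 86 and π(1686) = 263, so π(1686)/π(447) ≈ 3.0581. The PNT-predicted ratio is (1686/ln(1686)) / (447/ln(447)) ≈ 3.0979. The two agree to within a few percent, as expected.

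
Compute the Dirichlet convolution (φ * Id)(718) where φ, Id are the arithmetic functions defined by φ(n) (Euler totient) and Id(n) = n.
(φ * Id)(718) = 2151

Divisors of 718: [1, 2, 359, 718]. For each d | 718:
  d = 1: φ(1) · Id(718/1) = 1 · 718 = 718
  d = 2: φ(2) · Id(718/2) = 1 · 359 = 359
  d = 359: φ(359) · Id(718/359) = 358 · 2 = 716
  d = 718: φ(718) · Id(718/718) = 358 · 1 = 358
Summing: (φ * Id)(718) = 718 + 359 + 716 + 358 = 2151.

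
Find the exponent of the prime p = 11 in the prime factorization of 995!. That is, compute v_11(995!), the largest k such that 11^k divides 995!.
v_11(995!) = 98

Legendre's formula: v_p(n!) = Σ_{k ≥ 1} ⌊n / p^k⌋. For p = 11, n = 995, the terms are:
  ⌊995/11^1⌋ = ⌊995/11⌋ = 90
  ⌊995/11^2⌋ = ⌊995/121⌋ = 8
(the next term ⌊995/11^3⌋ = 0, terminating the sum). Summing: v_11(995!) = 90 + 8 = 98.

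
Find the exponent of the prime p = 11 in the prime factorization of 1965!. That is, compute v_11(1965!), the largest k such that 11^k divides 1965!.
v_11(1965!) = 195

Legendre's formula: v_p(n!) = Σ_{k ≥ 1} ⌊n / p^k⌋. For p = 11, n = 1965, the terms are:
  ⌊1965/11^1⌋ = ⌊1965/11⌋ = 178
  ⌊1965/11^2⌋ = ⌊1965/121⌋ = 16
  ⌊1965/11^3⌋ = ⌊1965/1331⌋ = 1
(the next term ⌊1965/11^4⌋ = 0, terminating the sum). Summing: v_11(1965!) = 178 + 16 + 1 = 195.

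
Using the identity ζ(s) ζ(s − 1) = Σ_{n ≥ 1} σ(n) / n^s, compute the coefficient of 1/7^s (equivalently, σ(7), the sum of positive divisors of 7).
σ(7) = 8

In the product (Σ m^0/m^s)(Σ k / k^s) = Σ (Σ_{d | n} d) / n^s, the coefficient of 1/n^s is σ(n) = Σ_{d | n} d. For n = 7, divisors are [1, 7]; summing: σ(7) = 8.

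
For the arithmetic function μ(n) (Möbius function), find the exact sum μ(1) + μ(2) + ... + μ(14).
Σ_{n ≤ 14} μ(n) = -2

Compute μ(n) for each 1 ≤ n ≤ 14: μ(1) = 1, μ(2) = -1, μ(3) = -1, μ(4) = 0, μ(5) = -1, μ(6) = 1, μ(7) = -1, μ(8) = 0, μ(9) = 0, μ(10) = 1, μ(11) = -1, μ(12) = 0, μ(13) = -1, μ(14) = 1. Summing all 14 values: -2. (Mertens function M(x) = Σ_{n ≤ x} μ(n); on average M(x) should be small (PNT ⟺ M(x) = o(x)).)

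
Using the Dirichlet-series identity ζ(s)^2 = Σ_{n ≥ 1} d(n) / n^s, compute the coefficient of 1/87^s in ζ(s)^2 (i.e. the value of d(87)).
d(87) = 4

ζ(s)^2 = (Σ 1/m^s)(Σ 1/k^s). The coefficient of 1/n^s in the product is the number of ordered pairs (m, k) with mk = n, which equals d(n). For n = 87, divisors are [1, 3, 29, 87], so d(87) = 4.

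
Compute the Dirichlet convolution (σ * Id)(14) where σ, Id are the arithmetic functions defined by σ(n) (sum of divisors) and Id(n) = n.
(σ * Id)(14) = 75

Divisors of 14: [1, 2, 7, 14]. For each d | 14:
  d = 1: σ(1) · Id(14/1) = 1 · 14 = 14
  d = 2: σ(2) · Id(14/2) = 3 · 7 = 21
  d = 7: σ(7) · Id(14/7) = 8 · 2 = 16
  d = 14: σ(14) · Id(14/14) = 24 · 1 = 24
Summing: (σ * Id)(14) = 14 + 21 + 16 + 24 = 75.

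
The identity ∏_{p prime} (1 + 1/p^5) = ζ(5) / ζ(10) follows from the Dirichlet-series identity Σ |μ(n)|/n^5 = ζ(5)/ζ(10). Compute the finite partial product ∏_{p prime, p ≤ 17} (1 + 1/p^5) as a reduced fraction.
∏ = 45072610603883567072/43510716535257846875

The primes p ≤ 17 are [2, 3, 5, 7, 11, 13, 17]. For each, (1 + 1/p^5) = (p^5 + 1)/p^5. Multiplying these fractions over p ∈ [2, 3, 5, 7, 11, 13, 17] gives 45072610603883567072/43510716535257846875. (In the limit P → ∞ this tends to ζ(5)/ζ(10).)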